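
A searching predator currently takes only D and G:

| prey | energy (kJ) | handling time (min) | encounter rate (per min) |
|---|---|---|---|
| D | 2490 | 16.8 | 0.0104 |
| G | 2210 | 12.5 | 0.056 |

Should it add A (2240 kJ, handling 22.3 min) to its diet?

On D and G alone, R = ΣλE/(1+Σλh) = 149.7/1.875 = 79.83 kJ/min.
Profitability of A: 2240/22.3 = 100.4 kJ/min.
100.4 > 79.83, so adding A raises the average — include it.

Yes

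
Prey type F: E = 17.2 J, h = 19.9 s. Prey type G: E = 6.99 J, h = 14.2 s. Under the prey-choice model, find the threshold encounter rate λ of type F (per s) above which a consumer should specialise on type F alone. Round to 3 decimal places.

At the threshold, the rate on type F alone equals the profitability of type G: λ·17.2/(1 + λ·19.9) = 6.99/14.2 = 0.4923.
Rearranging, λ(17.2 − 0.4923×19.9) = 0.4923, so λ = 0.4923/7.404 = 0.06648 per s.

0.066 per s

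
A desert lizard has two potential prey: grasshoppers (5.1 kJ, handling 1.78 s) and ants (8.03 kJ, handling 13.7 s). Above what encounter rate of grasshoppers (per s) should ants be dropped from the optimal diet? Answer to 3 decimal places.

The zero-one rule: include ants iff E₂/h₂ > λE₁/(1+λh₁). Equality gives the switch point.
λE₁h₂ = E₂ + λE₂h₁ ⇒ λ = E₂/(E₁h₂ − E₂h₁) = 8.03/(69.87 − 14.29) = 0.1445 per s.

0.144 per s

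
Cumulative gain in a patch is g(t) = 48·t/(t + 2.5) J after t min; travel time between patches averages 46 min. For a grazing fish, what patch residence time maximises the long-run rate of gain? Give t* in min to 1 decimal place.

Optimal t* satisfies g'(t*) = g(t*)/(T + t*).
g'(t) = 48·2.5/(t + 2.5)². Setting 48·2.5/(t+2.5)² = 48t/[(t+2.5)(46+t)] gives 2.5(46+t) = t(t+2.5), so t² = 2.5×46 = 115.
t* = √115 = 10.72 min.

10.7 min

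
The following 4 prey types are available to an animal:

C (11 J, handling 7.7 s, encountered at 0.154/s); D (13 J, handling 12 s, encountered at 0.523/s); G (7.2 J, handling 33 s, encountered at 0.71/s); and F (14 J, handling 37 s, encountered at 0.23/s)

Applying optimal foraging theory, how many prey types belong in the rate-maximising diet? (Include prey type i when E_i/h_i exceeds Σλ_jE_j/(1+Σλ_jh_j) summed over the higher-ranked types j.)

Rank by E/h (J/s): C 1.43, D 1.08, F 0.378, G 0.218. Include each in turn until the next type's E/h falls below the running intake rate.
Rate on top 1: 0.775. D: 1.08 > 0.775 → include.
Rate on top 2: 1.004. F: 0.378 < 1.004 → exclude; stop.
Optimal diet: C, D — 2 of 4 types.

2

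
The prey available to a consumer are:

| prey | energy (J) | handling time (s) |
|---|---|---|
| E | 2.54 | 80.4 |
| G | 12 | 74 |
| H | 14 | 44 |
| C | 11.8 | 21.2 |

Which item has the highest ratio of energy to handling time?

Profitability E/h (J/s): E = 2.54/80.4 = 0.0316, G = 12/74 = 0.162, H = 14/44 = 0.318, C = 11.8/21.2 = 0.557.
Ranked: C > H > G > E.

C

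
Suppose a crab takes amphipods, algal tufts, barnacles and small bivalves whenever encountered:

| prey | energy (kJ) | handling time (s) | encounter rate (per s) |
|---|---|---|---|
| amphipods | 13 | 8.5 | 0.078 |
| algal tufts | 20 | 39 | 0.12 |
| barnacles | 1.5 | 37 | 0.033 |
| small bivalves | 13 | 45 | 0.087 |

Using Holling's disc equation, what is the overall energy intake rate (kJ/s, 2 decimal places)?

0.40 kJ/s

R = Σλ_iE_i / (1 + Σλ_ih_i)
Numerator: 0.078×13 + 0.12×20 + 0.033×1.5 + 0.087×13 = 4.595
Denominator: 1 + 0.078×8.5 + 0.12×39 + 0.033×37 + 0.087×45 = 11.48
R = 4.595/11.48 = 0.4003 kJ/s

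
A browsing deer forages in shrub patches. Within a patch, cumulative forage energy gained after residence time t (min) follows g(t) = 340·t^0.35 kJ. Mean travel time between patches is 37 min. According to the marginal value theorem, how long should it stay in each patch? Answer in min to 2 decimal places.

19.92 min

Maximise g(t)/(T+t): set derivative to zero → g'(t)(T+t) = g(t).
g'(t) = 0.35·340·t^-0.65. Setting 0.35·340·t^-0.65 = 340·t^0.35/(37+t) gives 0.35(37+t) = t, so 0.65·t = 0.35×37.
t* = 0.35×37/0.65 = 19.92 min.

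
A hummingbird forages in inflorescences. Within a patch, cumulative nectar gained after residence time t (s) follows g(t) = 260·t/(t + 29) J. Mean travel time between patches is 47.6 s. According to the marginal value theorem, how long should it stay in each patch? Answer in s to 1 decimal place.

37.2 s

By the marginal value theorem, leave when the instantaneous gain rate g'(t) equals the habitat-wide average g(t)/(T + t).
g'(t) = 260·29/(t + 29)². Setting 260·29/(t+29)² = 260t/[(t+29)(47.6+t)] gives 29(47.6+t) = t(t+29), so t² = 29×47.6 = 1380.
t* = √1380 = 37.15 s.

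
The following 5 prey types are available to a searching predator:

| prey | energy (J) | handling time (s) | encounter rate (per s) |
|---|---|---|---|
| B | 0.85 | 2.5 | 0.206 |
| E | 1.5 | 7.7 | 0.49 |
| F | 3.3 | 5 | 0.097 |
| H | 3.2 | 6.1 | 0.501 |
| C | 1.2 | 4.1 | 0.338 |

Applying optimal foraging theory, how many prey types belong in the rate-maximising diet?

2

E/h in descending order: F 0.66, H 0.525, B 0.34, C 0.293, E 0.195 J/s. The optimal diet is the largest prefix of this list for which every included type satisfies E_i/h_i > R on the types above it.
Rate on top 1: 0.2156. H: 0.525 > 0.2156 → include.
Rate on top 2: 0.4235. B: 0.34 < 0.4235 → exclude; stop.
Optimal diet: F, H — 2 of 5 types.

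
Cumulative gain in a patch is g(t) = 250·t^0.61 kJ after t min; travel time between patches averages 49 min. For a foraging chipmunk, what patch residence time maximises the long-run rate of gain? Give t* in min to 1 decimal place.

Maximise g(t)/(T+t): set derivative to zero → g'(t)(T+t) = g(t).
g'(t) = 0.61·250·t^-0.39. Setting 0.61·250·t^-0.39 = 250·t^0.61/(49+t) gives 0.61(49+t) = t, so 0.39·t = 0.61×49.
t* = 0.61×49/0.39 = 76.64 min.

76.6 min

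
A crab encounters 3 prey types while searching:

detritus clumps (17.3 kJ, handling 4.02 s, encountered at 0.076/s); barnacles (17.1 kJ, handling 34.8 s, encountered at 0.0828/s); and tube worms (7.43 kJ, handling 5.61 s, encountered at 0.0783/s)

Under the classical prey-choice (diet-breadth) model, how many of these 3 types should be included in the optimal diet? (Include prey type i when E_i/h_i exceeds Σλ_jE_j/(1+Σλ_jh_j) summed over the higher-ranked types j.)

2

Rank by E/h (kJ/s): detritus clumps 4.3, tube worms 1.32, barnacles 0.491. Include each in turn until the next type's E/h falls below the running intake rate.
Rate on top 1: 1.007. tube worms: 1.32 > 1.007 → include.
Rate on top 2: 1.087. barnacles: 0.491 < 1.087 → exclude; stop.
Optimal diet: detritus clumps, tube worms — 2 of 3 types.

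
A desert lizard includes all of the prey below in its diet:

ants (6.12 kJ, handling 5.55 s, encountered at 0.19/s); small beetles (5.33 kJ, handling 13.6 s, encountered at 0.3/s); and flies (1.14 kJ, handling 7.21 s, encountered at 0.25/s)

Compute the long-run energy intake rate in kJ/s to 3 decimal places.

0.384 kJ/s

Energy encountered per unit search time: 0.19×6.12 + 0.3×5.33 + 0.25×1.14 = 3.047 kJ/s.
Handling time per unit search time: 0.19×5.55 + 0.3×13.6 + 0.25×7.21 = 6.937.
Rate = 3.047/(1 + 6.937) = 0.3839 kJ/s.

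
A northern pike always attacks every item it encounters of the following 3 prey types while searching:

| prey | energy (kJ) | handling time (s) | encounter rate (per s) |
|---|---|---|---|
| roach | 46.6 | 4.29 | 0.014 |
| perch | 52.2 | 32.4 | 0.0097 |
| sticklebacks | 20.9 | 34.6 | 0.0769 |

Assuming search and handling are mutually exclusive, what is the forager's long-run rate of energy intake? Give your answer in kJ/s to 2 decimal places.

Energy encountered per unit search time: 0.014×46.6 + 0.0097×52.2 + 0.0769×20.9 = 2.766 kJ/s.
Handling time per unit search time: 0.014×4.29 + 0.0097×32.4 + 0.0769×34.6 = 3.035.
Rate = 2.766/(1 + 3.035) = 0.6855 kJ/s.

0.69 kJ/s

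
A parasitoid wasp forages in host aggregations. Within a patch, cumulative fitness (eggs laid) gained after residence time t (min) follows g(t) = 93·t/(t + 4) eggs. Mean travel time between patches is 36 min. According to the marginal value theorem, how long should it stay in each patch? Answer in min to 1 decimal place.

12.0 min

Optimal t* satisfies g'(t*) = g(t*)/(T + t*).
g'(t) = 93·4/(t + 4)². Setting 93·4/(t+4)² = 93t/[(t+4)(36+t)] gives 4(36+t) = t(t+4), so t² = 4×36 = 144.
t* = √144 = 12 min.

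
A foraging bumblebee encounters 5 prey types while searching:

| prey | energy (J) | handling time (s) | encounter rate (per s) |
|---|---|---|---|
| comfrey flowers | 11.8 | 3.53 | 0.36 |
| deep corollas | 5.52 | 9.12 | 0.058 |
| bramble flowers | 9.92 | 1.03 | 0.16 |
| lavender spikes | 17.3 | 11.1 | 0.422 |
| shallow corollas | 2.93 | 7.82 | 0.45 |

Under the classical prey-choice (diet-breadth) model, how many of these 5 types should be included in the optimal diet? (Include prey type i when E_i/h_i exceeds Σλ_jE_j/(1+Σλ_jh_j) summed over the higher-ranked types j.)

Rank by E/h (J/s): bramble flowers 9.63, comfrey flowers 3.34, lavender spikes 1.56, deep corollas 0.605, shallow corollas 0.375. Include each in turn until the next type's E/h falls below the running intake rate.
Rate on top 1: 1.363. comfrey flowers: 3.34 > 1.363 → include.
Rate on top 2: 2.396. lavender spikes: 1.56 < 2.396 → exclude; stop.
Optimal diet: bramble flowers, comfrey flowers — 2 of 5 types.

2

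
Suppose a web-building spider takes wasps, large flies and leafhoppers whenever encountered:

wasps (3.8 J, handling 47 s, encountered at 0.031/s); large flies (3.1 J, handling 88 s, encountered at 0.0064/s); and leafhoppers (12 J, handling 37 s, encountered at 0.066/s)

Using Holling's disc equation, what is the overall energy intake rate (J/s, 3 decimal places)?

0.170 J/s

R = (0.031×3.8 + 0.0064×3.1 + 0.066×12) / (1 + 0.031×47 + 0.0064×88 + 0.066×37) = 0.9296/5.462 = 0.1702 J/s.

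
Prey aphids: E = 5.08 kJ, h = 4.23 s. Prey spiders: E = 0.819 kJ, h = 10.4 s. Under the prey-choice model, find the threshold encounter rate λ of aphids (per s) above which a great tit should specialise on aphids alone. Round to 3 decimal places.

The zero-one rule: include spiders iff E₂/h₂ > λE₁/(1+λh₁). Equality gives the switch point.
λE₁h₂ = E₂ + λE₂h₁ ⇒ λ = E₂/(E₁h₂ − E₂h₁) = 0.819/(52.83 − 3.464) = 0.01659 per s.

0.017 per s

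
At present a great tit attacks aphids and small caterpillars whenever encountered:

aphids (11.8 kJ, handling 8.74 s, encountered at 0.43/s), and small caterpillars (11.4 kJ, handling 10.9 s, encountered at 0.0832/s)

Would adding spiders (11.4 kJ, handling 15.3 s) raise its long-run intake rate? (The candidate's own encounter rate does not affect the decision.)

No

Current rate: (0.43×11.8 + 0.0832×11.4)/(1 + 0.43×8.74 + 0.0832×10.9) = 1.063 kJ/s.
spiders: E/h = 11.4/15.3 = 0.7451 kJ/s.
Since 0.7451 < R, time spent handling spiders is better spent searching.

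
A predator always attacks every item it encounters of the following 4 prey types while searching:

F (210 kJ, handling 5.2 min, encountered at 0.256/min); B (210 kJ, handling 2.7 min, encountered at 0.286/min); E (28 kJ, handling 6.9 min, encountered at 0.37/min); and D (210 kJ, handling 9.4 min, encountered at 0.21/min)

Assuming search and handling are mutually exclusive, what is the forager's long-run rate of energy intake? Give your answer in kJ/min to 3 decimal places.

R = Σλ_iE_i / (1 + Σλ_ih_i)
Numerator: 0.256×210 + 0.286×210 + 0.37×28 + 0.21×210 = 168.3
Denominator: 1 + 0.256×5.2 + 0.286×2.7 + 0.37×6.9 + 0.21×9.4 = 7.63
R = 168.3/7.63 = 22.05 kJ/min

22.054 kJ/min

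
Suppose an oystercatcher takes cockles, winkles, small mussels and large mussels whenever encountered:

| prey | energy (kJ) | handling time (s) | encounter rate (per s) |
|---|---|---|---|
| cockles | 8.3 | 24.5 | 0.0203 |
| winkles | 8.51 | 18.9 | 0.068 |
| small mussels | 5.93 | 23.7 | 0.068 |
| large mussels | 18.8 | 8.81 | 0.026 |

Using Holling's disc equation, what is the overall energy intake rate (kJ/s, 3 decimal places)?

0.355 kJ/s

R = (0.0203×8.3 + 0.068×8.51 + 0.068×5.93 + 0.026×18.8) / (1 + 0.0203×24.5 + 0.068×18.9 + 0.068×23.7 + 0.026×8.81) = 1.639/4.623 = 0.3546 kJ/s.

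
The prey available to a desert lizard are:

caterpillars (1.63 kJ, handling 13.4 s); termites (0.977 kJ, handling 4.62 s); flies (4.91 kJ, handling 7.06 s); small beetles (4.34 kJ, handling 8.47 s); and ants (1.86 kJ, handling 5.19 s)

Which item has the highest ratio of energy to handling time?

flies

Profitability E/h (kJ/s): caterpillars = 1.63/13.4 = 0.122, termites = 0.977/4.62 = 0.211, flies = 4.91/7.06 = 0.695, small beetles = 4.34/8.47 = 0.512, ants = 1.86/5.19 = 0.358.
Ranked: flies > small beetles > ants > termites > caterpillars.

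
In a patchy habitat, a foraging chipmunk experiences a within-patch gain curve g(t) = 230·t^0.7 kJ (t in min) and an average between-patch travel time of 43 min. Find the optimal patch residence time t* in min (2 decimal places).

100.33 min

By the marginal value theorem, leave when the instantaneous gain rate g'(t) equals the habitat-wide average g(t)/(T + t).
g'(t) = 0.7·230·t^-0.3. Setting 0.7·230·t^-0.3 = 230·t^0.7/(43+t) gives 0.7(43+t) = t, so 0.30·t = 0.7×43.
t* = 0.7×43/0.30 = 100.3 min.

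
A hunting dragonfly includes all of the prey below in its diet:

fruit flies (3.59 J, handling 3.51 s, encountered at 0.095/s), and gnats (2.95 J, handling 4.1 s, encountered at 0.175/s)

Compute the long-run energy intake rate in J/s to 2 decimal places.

Energy encountered per unit search time: 0.095×3.59 + 0.175×2.95 = 0.8573 J/s.
Handling time per unit search time: 0.095×3.51 + 0.175×4.1 = 1.051.
Rate = 0.8573/(1 + 1.051) = 0.418 J/s.

0.42 J/s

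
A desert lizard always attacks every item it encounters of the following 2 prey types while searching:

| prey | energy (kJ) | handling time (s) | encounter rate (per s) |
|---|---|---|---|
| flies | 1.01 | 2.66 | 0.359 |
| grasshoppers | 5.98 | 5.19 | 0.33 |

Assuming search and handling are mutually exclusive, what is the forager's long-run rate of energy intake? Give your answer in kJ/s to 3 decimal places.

R = Σλ_iE_i / (1 + Σλ_ih_i)
Numerator: 0.359×1.01 + 0.33×5.98 = 2.336
Denominator: 1 + 0.359×2.66 + 0.33×5.19 = 3.668
R = 2.336/3.668 = 0.6369 kJ/s

0.637 kJ/s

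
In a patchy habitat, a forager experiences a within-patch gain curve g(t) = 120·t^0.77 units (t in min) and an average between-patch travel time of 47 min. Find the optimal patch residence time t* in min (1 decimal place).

157.3 min

Optimal t* satisfies g'(t*) = g(t*)/(T + t*).
g'(t) = 0.77·120·t^-0.23. Setting 0.77·120·t^-0.23 = 120·t^0.77/(47+t) gives 0.77(47+t) = t, so 0.23·t = 0.77×47.
t* = 0.77×47/0.23 = 157.3 min.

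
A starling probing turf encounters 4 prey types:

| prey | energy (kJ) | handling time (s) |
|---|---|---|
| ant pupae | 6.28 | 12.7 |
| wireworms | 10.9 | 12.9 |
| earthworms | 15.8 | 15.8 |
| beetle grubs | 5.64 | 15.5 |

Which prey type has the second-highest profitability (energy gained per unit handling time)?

In descending order of E/h:
earthworms: 15.8/15.8 = 1 kJ/s
wireworms: 10.9/12.9 = 0.845 kJ/s
ant pupae: 6.28/12.7 = 0.494 kJ/s
beetle grubs: 5.64/15.5 = 0.364 kJ/s

wireworms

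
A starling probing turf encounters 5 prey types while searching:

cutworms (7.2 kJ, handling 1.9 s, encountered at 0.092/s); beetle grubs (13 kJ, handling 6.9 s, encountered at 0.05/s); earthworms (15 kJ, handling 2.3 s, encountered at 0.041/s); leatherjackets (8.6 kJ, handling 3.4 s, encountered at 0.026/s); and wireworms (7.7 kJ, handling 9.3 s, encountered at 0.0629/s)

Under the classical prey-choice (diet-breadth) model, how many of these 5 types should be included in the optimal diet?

Rank by E/h (kJ/s): earthworms 6.52, cutworms 3.79, leatherjackets 2.53, beetle grubs 1.88, wireworms 0.828. Include each in turn until the next type's E/h falls below the running intake rate.
Rate on top 1: 0.562. cutworms: 3.79 > 0.562 → include.
Rate on top 2: 1.007. leatherjackets: 2.53 > 1.007 → include.
Rate on top 3: 1.106. beetle grubs: 1.88 > 1.106 → include.
Rate on top 4: 1.263. wireworms: 0.828 < 1.263 → exclude; stop.
Optimal diet: earthworms, cutworms, leatherjackets, beetle grubs — 4 of 5 types.

4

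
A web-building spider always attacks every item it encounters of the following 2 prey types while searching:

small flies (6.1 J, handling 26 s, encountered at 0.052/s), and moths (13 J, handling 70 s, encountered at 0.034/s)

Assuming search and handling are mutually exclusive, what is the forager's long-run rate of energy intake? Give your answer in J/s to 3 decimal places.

0.160 J/s

R = (0.052×6.1 + 0.034×13) / (1 + 0.052×26 + 0.034×70) = 0.7592/4.732 = 0.1604 J/s.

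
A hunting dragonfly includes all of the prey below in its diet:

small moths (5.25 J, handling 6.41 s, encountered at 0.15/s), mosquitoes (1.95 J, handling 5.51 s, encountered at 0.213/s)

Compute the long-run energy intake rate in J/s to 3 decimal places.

0.384 J/s

R = Σλ_iE_i / (1 + Σλ_ih_i)
Numerator: 0.15×5.25 + 0.213×1.95 = 1.203
Denominator: 1 + 0.15×6.41 + 0.213×5.51 = 3.135
R = 1.203/3.135 = 0.3837 J/s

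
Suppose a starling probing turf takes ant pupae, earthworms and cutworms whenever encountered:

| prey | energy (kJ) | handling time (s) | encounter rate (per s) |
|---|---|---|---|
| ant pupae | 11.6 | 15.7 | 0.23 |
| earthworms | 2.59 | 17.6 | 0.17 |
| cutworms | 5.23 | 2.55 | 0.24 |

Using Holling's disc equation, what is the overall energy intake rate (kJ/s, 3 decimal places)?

R = Σλ_iE_i / (1 + Σλ_ih_i)
Numerator: 0.23×11.6 + 0.17×2.59 + 0.24×5.23 = 4.364
Denominator: 1 + 0.23×15.7 + 0.17×17.6 + 0.24×2.55 = 8.215
R = 4.364/8.215 = 0.5312 kJ/s

0.531 kJ/s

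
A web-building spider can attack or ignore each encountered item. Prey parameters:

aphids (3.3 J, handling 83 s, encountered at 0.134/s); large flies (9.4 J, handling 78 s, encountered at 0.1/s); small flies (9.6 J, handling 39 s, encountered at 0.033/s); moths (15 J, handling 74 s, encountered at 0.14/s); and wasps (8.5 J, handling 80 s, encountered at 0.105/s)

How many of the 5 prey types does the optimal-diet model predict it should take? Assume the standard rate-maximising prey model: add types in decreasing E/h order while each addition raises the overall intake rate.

2

Rank by E/h (J/s): small flies 0.246, moths 0.203, large flies 0.121, wasps 0.106, aphids 0.0398. Include each in turn until the next type's E/h falls below the running intake rate.
Rate on top 1: 0.1385. moths: 0.203 > 0.1385 → include.
Rate on top 2: 0.1911. large flies: 0.121 < 0.1911 → exclude; stop.
Optimal diet: small flies, moths — 2 of 5 types.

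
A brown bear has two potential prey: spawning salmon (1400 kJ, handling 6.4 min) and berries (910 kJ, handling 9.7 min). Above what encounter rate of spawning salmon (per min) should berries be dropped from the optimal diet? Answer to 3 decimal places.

The zero-one rule: include berries iff E₂/h₂ > λE₁/(1+λh₁). Equality gives the switch point.
λE₁h₂ = E₂ + λE₂h₁ ⇒ λ = E₂/(E₁h₂ − E₂h₁) = 910/(1.358e+04 − 5824) = 0.1173 per min.

0.117 per min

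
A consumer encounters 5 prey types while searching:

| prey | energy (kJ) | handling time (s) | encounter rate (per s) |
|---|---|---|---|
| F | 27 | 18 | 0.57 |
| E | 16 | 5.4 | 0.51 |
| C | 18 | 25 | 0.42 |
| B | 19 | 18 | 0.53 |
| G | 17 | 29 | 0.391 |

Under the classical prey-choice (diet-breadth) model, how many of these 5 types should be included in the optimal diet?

E/h in descending order: E 2.96, F 1.5, B 1.06, C 0.72, G 0.586 kJ/s. The optimal diet is the largest prefix of this list for which every included type satisfies E_i/h_i > R on the types above it.
Rate on top 1: 2.174. F: 1.5 < 2.174 → exclude; stop.
Optimal diet: E — 1 of 5 types.

1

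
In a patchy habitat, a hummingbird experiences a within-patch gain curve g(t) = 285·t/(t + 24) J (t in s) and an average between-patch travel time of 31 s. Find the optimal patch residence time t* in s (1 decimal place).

By the marginal value theorem, leave when the instantaneous gain rate g'(t) equals the habitat-wide average g(t)/(T + t).
g'(t) = 285·24/(t + 24)². Setting 285·24/(t+24)² = 285t/[(t+24)(31+t)] gives 24(31+t) = t(t+24), so t² = 24×31 = 744.
t* = √744 = 27.28 s.

27.3 s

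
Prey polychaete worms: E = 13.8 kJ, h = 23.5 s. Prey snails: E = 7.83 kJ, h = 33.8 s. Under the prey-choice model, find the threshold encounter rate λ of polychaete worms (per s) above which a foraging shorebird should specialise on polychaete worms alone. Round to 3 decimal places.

0.028 per s

The zero-one rule: include snails iff E₂/h₂ > λE₁/(1+λh₁). Equality gives the switch point.
λE₁h₂ = E₂ + λE₂h₁ ⇒ λ = E₂/(E₁h₂ − E₂h₁) = 7.83/(466.4 − 184) = 0.02772 per s.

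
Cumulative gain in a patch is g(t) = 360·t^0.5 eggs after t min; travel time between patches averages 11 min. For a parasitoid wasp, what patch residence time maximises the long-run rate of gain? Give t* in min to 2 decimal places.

Maximise g(t)/(T+t): set derivative to zero → g'(t)(T+t) = g(t).
g'(t) = 0.5·360·t^-0.5. Setting 0.5·360·t^-0.5 = 360·t^0.5/(11+t) gives 0.5(11+t) = t, so 0.50·t = 0.5×11.
t* = 0.5×11/0.50 = 11 min.

11.00 min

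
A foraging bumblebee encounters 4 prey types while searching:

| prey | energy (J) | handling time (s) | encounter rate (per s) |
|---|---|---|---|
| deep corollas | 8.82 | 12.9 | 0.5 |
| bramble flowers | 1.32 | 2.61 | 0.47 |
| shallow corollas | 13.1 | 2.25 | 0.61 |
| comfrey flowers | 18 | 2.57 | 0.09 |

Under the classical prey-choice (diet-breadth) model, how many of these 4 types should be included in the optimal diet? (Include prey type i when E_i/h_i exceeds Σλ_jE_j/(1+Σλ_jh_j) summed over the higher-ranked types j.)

Profitabilities (E/h, J/s): comfrey flowers 7, shallow corollas 5.82, deep corollas 0.684, bramble flowers 0.506. Add prey in this order while the next type's profitability exceeds the intake rate on those already taken.
Rate on top 1: 1.316. shallow corollas: 5.82 > 1.316 → include.
Rate on top 2: 3.691. deep corollas: 0.684 < 3.691 → exclude; stop.
Optimal diet: comfrey flowers, shallow corollas — 2 of 4 types.

2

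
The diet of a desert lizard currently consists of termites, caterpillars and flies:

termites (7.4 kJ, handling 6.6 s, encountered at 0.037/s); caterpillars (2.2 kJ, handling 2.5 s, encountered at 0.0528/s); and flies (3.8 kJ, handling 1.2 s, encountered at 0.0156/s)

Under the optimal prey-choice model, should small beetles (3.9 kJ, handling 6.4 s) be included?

Yes

Intake rate on the current diet: R = (0.037×7.4 + 0.0528×2.2 + 0.0156×3.8) / (1 + 0.037×6.6 + 0.0528×2.5 + 0.0156×1.2) = 0.4492/1.395 = 0.3221 kJ/s.
small beetles: E/h = 3.9/6.4 = 0.6094 kJ/s.
0.6094 > 0.3221, so adding small beetles raises the average — include it.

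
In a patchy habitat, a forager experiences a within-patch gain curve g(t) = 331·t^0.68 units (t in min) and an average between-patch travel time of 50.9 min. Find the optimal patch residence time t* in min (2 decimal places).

108.16 min

By the marginal value theorem, leave when the instantaneous gain rate g'(t) equals the habitat-wide average g(t)/(T + t).
g'(t) = 0.68·331·t^-0.32. Setting 0.68·331·t^-0.32 = 331·t^0.68/(50.9+t) gives 0.68(50.9+t) = t, so 0.32·t = 0.68×50.9.
t* = 0.68×50.9/0.32 = 108.2 min.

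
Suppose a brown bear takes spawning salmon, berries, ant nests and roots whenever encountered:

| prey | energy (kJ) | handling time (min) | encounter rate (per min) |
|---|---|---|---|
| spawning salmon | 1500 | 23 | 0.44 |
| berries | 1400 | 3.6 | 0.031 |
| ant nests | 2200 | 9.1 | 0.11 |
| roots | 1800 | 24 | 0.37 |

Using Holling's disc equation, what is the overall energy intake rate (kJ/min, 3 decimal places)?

76.324 kJ/min

Energy encountered per unit search time: 0.44×1500 + 0.031×1400 + 0.11×2200 + 0.37×1800 = 1611 kJ/min.
Handling time per unit search time: 0.44×23 + 0.031×3.6 + 0.11×9.1 + 0.37×24 = 20.11.
Rate = 1611/(1 + 20.11) = 76.32 kJ/min.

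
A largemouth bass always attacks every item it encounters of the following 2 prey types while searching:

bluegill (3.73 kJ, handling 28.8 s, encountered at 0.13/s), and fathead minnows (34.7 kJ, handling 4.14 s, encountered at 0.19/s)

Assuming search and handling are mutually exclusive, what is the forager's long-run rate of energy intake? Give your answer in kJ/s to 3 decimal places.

1.280 kJ/s

Energy encountered per unit search time: 0.13×3.73 + 0.19×34.7 = 7.078 kJ/s.
Handling time per unit search time: 0.13×28.8 + 0.19×4.14 = 4.531.
Rate = 7.078/(1 + 4.531) = 1.28 kJ/s.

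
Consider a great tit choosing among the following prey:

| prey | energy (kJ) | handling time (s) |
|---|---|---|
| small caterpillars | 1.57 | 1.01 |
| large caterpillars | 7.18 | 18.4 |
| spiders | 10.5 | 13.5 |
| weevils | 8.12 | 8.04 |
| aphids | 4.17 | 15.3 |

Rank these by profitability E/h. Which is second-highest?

weevils

Profitability E/h (kJ/s): small caterpillars = 1.57/1.01 = 1.55, large caterpillars = 7.18/18.4 = 0.39, spiders = 10.5/13.5 = 0.778, weevils = 8.12/8.04 = 1.01, aphids = 4.17/15.3 = 0.273.
Ranked: small caterpillars > weevils > spiders > large caterpillars > aphids.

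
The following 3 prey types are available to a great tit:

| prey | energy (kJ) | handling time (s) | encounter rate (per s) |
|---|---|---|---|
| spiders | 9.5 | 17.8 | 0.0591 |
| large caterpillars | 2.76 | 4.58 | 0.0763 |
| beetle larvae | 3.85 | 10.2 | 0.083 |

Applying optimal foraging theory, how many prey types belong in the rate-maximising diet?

3

E/h in descending order: large caterpillars 0.603, spiders 0.534, beetle larvae 0.377 kJ/s. The optimal diet is the largest prefix of this list for which every included type satisfies E_i/h_i > R on the types above it.
Rate on top 1: 0.1561. spiders: 0.534 > 0.1561 → include.
Rate on top 2: 0.3215. beetle larvae: 0.377 > 0.3215 → include.
Optimal diet: large caterpillars, spiders, beetle larvae — 3 of 3 types.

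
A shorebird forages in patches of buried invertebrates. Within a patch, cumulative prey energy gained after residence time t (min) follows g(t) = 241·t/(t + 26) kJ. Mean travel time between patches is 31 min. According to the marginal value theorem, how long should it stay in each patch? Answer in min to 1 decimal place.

Maximise g(t)/(T+t): set derivative to zero → g'(t)(T+t) = g(t).
g'(t) = 241·26/(t + 26)². Setting 241·26/(t+26)² = 241t/[(t+26)(31+t)] gives 26(31+t) = t(t+26), so t² = 26×31 = 806.
t* = √806 = 28.39 min.

28.4 min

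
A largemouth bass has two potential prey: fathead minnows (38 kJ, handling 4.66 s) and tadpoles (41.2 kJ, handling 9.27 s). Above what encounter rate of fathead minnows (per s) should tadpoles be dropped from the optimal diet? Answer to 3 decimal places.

The zero-one rule: include tadpoles iff E₂/h₂ > λE₁/(1+λh₁). Equality gives the switch point.
λE₁h₂ = E₂ + λE₂h₁ ⇒ λ = E₂/(E₁h₂ − E₂h₁) = 41.2/(352.3 − 192) = 0.2571 per s.

0.257 per s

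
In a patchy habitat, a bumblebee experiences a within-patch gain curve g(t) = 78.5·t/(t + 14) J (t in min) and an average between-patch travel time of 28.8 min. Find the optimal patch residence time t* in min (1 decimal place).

Optimal t* satisfies g'(t*) = g(t*)/(T + t*).
g'(t) = 78.5·14/(t + 14)². Setting 78.5·14/(t+14)² = 78.5t/[(t+14)(28.8+t)] gives 14(28.8+t) = t(t+14), so t² = 14×28.8 = 403.2.
t* = √403.2 = 20.08 min.

20.1 min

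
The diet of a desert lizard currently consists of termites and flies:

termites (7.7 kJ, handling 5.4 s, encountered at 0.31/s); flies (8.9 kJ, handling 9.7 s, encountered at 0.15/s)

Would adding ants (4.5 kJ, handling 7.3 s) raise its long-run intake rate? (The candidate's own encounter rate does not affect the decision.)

On termites and flies alone, R = ΣλE/(1+Σλh) = 3.722/4.129 = 0.9014 kJ/s.
Profitability of ants: 4.5/7.3 = 0.6164 kJ/s.
Since 0.6164 < R, time spent handling ants is better spent searching.

No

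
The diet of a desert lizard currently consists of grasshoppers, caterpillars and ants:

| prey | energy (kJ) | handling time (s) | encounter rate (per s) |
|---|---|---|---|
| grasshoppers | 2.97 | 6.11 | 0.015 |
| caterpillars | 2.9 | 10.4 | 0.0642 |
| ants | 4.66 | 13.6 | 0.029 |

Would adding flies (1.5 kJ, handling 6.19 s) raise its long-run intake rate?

Intake rate on the current diet: R = (0.015×2.97 + 0.0642×2.9 + 0.029×4.66) / (1 + 0.015×6.11 + 0.0642×10.4 + 0.029×13.6) = 0.3659/2.154 = 0.1699 kJ/s.
Profitability of flies: 1.5/6.19 = 0.2423 kJ/s.
0.2423 > 0.1699, so adding flies raises the average — include it.

Yes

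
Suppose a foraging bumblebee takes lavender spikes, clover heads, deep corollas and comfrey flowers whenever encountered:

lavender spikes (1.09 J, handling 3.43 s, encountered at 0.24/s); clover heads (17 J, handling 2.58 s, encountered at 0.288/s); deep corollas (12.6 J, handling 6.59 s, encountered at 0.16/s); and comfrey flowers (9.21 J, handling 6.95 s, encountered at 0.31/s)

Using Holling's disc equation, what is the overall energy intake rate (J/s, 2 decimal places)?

R = Σλ_iE_i / (1 + Σλ_ih_i)
Numerator: 0.24×1.09 + 0.288×17 + 0.16×12.6 + 0.31×9.21 = 10.03
Denominator: 1 + 0.24×3.43 + 0.288×2.58 + 0.16×6.59 + 0.31×6.95 = 5.775
R = 10.03/5.775 = 1.737 J/s

1.74 J/s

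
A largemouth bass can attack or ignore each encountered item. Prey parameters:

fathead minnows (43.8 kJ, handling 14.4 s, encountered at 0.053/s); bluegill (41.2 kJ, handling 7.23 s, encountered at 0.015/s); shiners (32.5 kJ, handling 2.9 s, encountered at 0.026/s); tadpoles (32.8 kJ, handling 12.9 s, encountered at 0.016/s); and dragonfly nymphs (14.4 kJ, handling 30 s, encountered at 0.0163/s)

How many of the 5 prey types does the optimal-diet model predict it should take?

4

E/h in descending order: shiners 11.2, bluegill 5.7, fathead minnows 3.04, tadpoles 2.54, dragonfly nymphs 0.48 kJ/s. The optimal diet is the largest prefix of this list for which every included type satisfies E_i/h_i > R on the types above it.
Rate on top 1: 0.7858. bluegill: 5.7 > 0.7858 → include.
Rate on top 2: 1.236. fathead minnows: 3.04 > 1.236 → include.
Rate on top 3: 1.944. tadpoles: 2.54 > 1.944 → include.
Rate on top 4: 2.001. dragonfly nymphs: 0.48 < 2.001 → exclude; stop.
Optimal diet: shiners, bluegill, fathead minnows, tadpoles — 4 of 5 types.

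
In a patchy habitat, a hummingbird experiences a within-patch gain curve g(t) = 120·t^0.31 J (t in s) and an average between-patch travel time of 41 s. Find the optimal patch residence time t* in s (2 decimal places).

By the marginal value theorem, leave when the instantaneous gain rate g'(t) equals the habitat-wide average g(t)/(T + t).
g'(t) = 0.31·120·t^-0.69. Setting 0.31·120·t^-0.69 = 120·t^0.31/(41+t) gives 0.31(41+t) = t, so 0.69·t = 0.31×41.
t* = 0.31×41/0.69 = 18.42 s.

18.42 s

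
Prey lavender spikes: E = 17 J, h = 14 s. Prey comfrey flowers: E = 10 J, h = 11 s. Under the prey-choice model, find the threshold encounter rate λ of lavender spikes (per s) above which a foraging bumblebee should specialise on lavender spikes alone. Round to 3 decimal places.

Drop comfrey flowers once their profitability E₂/h₂ falls below the rate achievable on lavender spikes alone: E₂/h₂ = λE₁/(1 + λh₁).
Solve for λ: λE₁h₂ = E₂(1 + λh₁) → λ(E₁h₂ − E₂h₁) = E₂ → λ = E₂/(E₁h₂ − E₂h₁).
λ = 10/(17×11 − 10×14) = 10/47 = 0.2128 per s.

0.213 per s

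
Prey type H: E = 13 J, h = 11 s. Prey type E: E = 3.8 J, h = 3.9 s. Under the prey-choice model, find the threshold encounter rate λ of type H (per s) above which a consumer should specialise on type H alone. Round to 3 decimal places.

0.427 per s

The zero-one rule: include type E iff E₂/h₂ > λE₁/(1+λh₁). Equality gives the switch point.
λE₁h₂ = E₂ + λE₂h₁ ⇒ λ = E₂/(E₁h₂ − E₂h₁) = 3.8/(50.7 − 41.8) = 0.427 per s.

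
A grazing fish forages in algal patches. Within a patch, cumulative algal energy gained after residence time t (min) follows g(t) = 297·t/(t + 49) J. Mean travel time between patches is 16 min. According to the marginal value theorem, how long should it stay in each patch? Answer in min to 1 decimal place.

28.0 min

Optimal t* satisfies g'(t*) = g(t*)/(T + t*).
g'(t) = 297·49/(t + 49)². Setting 297·49/(t+49)² = 297t/[(t+49)(16+t)] gives 49(16+t) = t(t+49), so t² = 49×16 = 784.
t* = √784 = 28 min.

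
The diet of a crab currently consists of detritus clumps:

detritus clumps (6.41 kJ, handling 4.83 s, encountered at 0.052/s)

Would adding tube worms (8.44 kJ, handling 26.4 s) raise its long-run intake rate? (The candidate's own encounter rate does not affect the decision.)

Yes

Intake rate on the current diet: R = (0.052×6.41) / (1 + 0.052×4.83) = 0.3333/1.251 = 0.2664 kJ/s.
tube worms: E/h = 8.44/26.4 = 0.3197 kJ/s.
0.3197 > 0.2664, so adding tube worms raises the average — include it.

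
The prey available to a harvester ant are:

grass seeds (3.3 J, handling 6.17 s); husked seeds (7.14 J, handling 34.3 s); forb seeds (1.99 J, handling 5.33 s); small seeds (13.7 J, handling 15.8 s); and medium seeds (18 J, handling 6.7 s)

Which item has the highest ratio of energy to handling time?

Profitability E/h (J/s): grass seeds = 3.3/6.17 = 0.535, husked seeds = 7.14/34.3 = 0.208, forb seeds = 1.99/5.33 = 0.373, small seeds = 13.7/15.8 = 0.867, medium seeds = 18/6.7 = 2.69.
Ranked: medium seeds > small seeds > grass seeds > forb seeds > husked seeds.

medium seeds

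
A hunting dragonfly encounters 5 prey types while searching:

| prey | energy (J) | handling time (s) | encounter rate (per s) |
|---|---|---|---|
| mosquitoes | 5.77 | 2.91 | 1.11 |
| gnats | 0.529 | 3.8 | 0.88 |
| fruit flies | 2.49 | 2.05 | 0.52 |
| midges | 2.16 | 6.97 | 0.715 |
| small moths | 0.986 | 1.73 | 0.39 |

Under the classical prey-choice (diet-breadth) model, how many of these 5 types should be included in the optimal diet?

1

Profitabilities (E/h, J/s): mosquitoes 1.98, fruit flies 1.21, small moths 0.57, midges 0.31, gnats 0.139. Add prey in this order while the next type's profitability exceeds the intake rate on those already taken.
Rate on top 1: 1.514. fruit flies: 1.21 < 1.514 → exclude; stop.
Optimal diet: mosquitoes — 1 of 5 types.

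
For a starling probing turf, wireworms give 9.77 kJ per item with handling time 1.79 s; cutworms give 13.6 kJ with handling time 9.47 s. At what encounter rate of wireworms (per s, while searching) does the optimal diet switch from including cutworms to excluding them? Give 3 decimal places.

The zero-one rule: include cutworms iff E₂/h₂ > λE₁/(1+λh₁). Equality gives the switch point.
λE₁h₂ = E₂ + λE₂h₁ ⇒ λ = E₂/(E₁h₂ − E₂h₁) = 13.6/(92.52 − 24.34) = 0.1995 per s.

0.199 per s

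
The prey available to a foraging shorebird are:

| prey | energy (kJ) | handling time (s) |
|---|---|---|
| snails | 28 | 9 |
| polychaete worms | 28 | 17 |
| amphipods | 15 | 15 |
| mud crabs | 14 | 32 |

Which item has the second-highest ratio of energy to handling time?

Profitability E/h (kJ/s): snails = 28/9 = 3.11, polychaete worms = 28/17 = 1.65, amphipods = 15/15 = 1, mud crabs = 14/32 = 0.438.
Ranked: snails > polychaete worms > amphipods > mud crabs.

polychaete worms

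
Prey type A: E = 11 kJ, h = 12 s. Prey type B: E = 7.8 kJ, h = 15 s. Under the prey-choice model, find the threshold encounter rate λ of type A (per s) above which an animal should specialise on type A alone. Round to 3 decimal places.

Drop type B once their profitability E₂/h₂ falls below the rate achievable on type A alone: E₂/h₂ = λE₁/(1 + λh₁).
Solve for λ: λE₁h₂ = E₂(1 + λh₁) → λ(E₁h₂ − E₂h₁) = E₂ → λ = E₂/(E₁h₂ − E₂h₁).
λ = 7.8/(11×15 − 7.8×12) = 7.8/71.4 = 0.1092 per s.

0.109 per s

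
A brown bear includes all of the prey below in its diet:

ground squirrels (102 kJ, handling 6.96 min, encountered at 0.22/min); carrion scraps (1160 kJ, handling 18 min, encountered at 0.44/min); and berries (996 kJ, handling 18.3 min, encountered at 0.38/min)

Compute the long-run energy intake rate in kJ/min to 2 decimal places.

52.36 kJ/min

R = Σλ_iE_i / (1 + Σλ_ih_i)
Numerator: 0.22×102 + 0.44×1160 + 0.38×996 = 911.3
Denominator: 1 + 0.22×6.96 + 0.44×18 + 0.38×18.3 = 17.41
R = 911.3/17.41 = 52.36 kJ/min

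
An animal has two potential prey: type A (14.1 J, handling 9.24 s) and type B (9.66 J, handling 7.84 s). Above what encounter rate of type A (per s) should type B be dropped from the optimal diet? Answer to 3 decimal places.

At the threshold, the rate on type A alone equals the profitability of type B: λ·14.1/(1 + λ·9.24) = 9.66/7.84 = 1.232.
Rearranging, λ(14.1 − 1.232×9.24) = 1.232, so λ = 1.232/2.715 = 0.4538 per s.

0.454 per s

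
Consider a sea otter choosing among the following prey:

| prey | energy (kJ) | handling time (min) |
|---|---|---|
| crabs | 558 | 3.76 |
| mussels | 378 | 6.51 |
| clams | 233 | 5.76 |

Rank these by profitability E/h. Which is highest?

crabs

In descending order of E/h:
crabs: 558/3.76 = 148 kJ/min
mussels: 378/6.51 = 58.1 kJ/min
clams: 233/5.76 = 40.5 kJ/min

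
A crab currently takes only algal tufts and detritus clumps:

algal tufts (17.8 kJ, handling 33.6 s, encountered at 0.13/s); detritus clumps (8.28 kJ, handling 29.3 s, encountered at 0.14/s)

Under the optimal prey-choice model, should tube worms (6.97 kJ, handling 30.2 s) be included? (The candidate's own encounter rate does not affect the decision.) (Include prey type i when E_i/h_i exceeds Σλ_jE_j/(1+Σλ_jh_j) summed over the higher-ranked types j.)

Current rate: (0.13×17.8 + 0.14×8.28)/(1 + 0.13×33.6 + 0.14×29.3) = 0.3668 kJ/s.
tube worms: E/h = 6.97/30.2 = 0.2308 kJ/s.
0.2308 < 0.3668, so adding tube worms would lower the average — exclude it.

No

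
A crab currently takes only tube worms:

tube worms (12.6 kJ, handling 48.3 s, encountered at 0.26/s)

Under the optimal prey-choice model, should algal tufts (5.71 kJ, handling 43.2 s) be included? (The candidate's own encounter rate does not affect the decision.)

Current rate: (0.26×12.6)/(1 + 0.26×48.3) = 0.2416 kJ/s.
algal tufts: E/h = 5.71/43.2 = 0.1322 kJ/s.
0.1322 < 0.2416, so adding algal tufts would lower the average — exclude it.

No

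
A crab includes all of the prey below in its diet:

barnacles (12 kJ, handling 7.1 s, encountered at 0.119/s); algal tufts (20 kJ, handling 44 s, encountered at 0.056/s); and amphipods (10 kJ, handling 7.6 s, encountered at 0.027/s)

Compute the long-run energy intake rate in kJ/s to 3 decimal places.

Energy encountered per unit search time: 0.119×12 + 0.056×20 + 0.027×10 = 2.818 kJ/s.
Handling time per unit search time: 0.119×7.1 + 0.056×44 + 0.027×7.6 = 3.514.
Rate = 2.818/(1 + 3.514) = 0.6243 kJ/s.

0.624 kJ/s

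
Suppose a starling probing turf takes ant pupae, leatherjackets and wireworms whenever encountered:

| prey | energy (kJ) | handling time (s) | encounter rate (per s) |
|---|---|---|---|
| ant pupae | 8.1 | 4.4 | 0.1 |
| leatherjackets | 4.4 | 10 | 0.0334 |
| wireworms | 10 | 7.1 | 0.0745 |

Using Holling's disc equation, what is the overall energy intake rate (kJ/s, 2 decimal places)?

0.74 kJ/s

R = (0.1×8.1 + 0.0334×4.4 + 0.0745×10) / (1 + 0.1×4.4 + 0.0334×10 + 0.0745×7.1) = 1.702/2.303 = 0.739 kJ/s.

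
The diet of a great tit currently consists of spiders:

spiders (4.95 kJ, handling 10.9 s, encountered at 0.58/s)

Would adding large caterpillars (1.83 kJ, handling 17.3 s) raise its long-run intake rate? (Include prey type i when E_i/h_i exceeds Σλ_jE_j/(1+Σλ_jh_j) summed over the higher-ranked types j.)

On spiders alone, R = ΣλE/(1+Σλh) = 2.871/7.322 = 0.3921 kJ/s.
Profitability of large caterpillars: 1.83/17.3 = 0.1058 kJ/s.
Since 0.1058 < R, time spent handling large caterpillars is better spent searching.

No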